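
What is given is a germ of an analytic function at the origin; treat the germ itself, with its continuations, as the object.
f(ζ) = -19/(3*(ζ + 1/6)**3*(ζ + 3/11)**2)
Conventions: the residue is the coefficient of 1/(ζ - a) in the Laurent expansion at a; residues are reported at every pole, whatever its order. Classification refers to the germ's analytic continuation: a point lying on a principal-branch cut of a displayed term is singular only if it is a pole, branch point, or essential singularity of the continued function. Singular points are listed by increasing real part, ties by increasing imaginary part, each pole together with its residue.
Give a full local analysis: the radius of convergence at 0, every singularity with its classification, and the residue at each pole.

Radius of convergence at 0: 1/6.
At -3/11: a pole of order 2; residue 360519984/2401.
At -1/6: a pole of order 3; residue -360519984/2401.

Denominator factor (ζ + 1/6)^3: pole of order 3 at -1/6, modulus 1/6.
Denominator factor (ζ + 3/11)^2: pole of order 2 at -3/11, modulus 3/11.
The radius of convergence is the smallest modulus among the singular points: 1/6.
At the order-2 pole -3/11 set g(ζ) = (ζ - (-3/11))^2*f(ζ) = -19/(3*(ζ + 1/6)**3).
Order-2 pole: residue = g'(a); g'(-3/11) = 360519984/2401, so the residue is 360519984/2401.
At the order-3 pole -1/6 set g(ζ) = (ζ - (-1/6))^3*f(ζ) = -19/(3*(ζ + 3/11)**2).
Order-3 pole: residue = g''(a)/2; g''(-1/6) = -721039968/2401, so the residue is -360519984/2401.
List the singular points by increasing real part (a conjugate pair: the negative imaginary part first).


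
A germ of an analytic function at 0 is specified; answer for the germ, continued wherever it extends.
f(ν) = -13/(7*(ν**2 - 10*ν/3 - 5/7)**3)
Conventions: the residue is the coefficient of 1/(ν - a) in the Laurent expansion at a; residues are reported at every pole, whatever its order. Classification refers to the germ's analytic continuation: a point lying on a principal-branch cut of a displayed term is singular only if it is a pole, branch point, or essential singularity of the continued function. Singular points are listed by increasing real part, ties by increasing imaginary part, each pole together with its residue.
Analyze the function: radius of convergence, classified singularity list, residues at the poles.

Radius of convergence at 0: -5/3 + (2/21)*sqrt(385).
At 5/3 - (2/21)*sqrt(385): a pole of order 3; residue (66339/85184000)*sqrt(385).
At 5/3 + (2/21)*sqrt(385): a pole of order 3; residue -(66339/85184000)*sqrt(385).

Denominator factor (ν**2 - 10*ν/3 - 5/7)^3: discriminant 880/63, real irrational roots 5/3 + (2/21)*sqrt(385) and 5/3 - (2/21)*sqrt(385); poles of order 3, moduli 5/3 + (2/21)*sqrt(385) and -5/3 + (2/21)*sqrt(385).
The radius of convergence is the smallest modulus among the singular points: -5/3 + (2/21)*sqrt(385).
The factor ν**2 - 10*ν/3 - 5/7 splits as (ν - a)(ν - a') with a = 5/3 - (2/21)*sqrt(385), a' = 5/3 + (2/21)*sqrt(385). At the order-3 pole a set g(ν) = (ν - a)^3*f(ν) = [-13/7] / (ν - a')^3.
Order-3 pole: residue = g''(a)/2; g''(5/3 - (2/21)*sqrt(385)) = (66339/42592000)*sqrt(385), so the residue is (66339/85184000)*sqrt(385).
The factor ν**2 - 10*ν/3 - 5/7 splits as (ν - a)(ν - a') with a = 5/3 + (2/21)*sqrt(385), a' = 5/3 - (2/21)*sqrt(385). At the order-3 pole a set g(ν) = (ν - a)^3*f(ν) = [-13/7] / (ν - a')^3.
Order-3 pole: residue = g''(a)/2; g''(5/3 + (2/21)*sqrt(385)) = -(66339/42592000)*sqrt(385), so the residue is -(66339/85184000)*sqrt(385).
List the singular points by increasing real part (a conjugate pair: the negative imaginary part first).


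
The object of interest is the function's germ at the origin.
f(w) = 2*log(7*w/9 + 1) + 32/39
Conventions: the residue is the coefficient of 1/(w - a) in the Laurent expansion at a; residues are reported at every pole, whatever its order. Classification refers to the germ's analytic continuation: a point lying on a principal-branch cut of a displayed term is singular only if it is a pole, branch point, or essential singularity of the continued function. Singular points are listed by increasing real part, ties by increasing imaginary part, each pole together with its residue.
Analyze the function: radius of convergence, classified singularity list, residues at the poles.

Branch term (2)*log(1 - w/(-9/7)): its argument vanishes at w = -9/7, a logarithmic branch point, modulus 9/7.
The radius of convergence is the smallest modulus among the singular points: 9/7.

Radius of convergence at 0: 9/7.
At -9/7: a logarithmic branch point.


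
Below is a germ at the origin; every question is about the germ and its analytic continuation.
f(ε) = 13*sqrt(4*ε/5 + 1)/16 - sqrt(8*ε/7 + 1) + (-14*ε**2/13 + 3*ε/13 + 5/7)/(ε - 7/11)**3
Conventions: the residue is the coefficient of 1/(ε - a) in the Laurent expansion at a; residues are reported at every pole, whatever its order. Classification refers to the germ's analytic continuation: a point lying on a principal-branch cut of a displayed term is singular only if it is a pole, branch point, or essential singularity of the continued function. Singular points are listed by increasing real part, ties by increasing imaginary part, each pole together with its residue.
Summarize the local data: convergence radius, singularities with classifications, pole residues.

Denominator factor (ε - 7/11)^3: pole of order 3 at 7/11, modulus 7/11.
Branch term (-1)*sqrt(1 - ε/(-7/8)): its argument vanishes at ε = -7/8, a square-root branch point, modulus 7/8.
Branch term (13/16)*sqrt(1 - ε/(-5/4)): its argument vanishes at ε = -5/4, a square-root branch point, modulus 5/4.
The radius of convergence is the smallest modulus among the singular points: 7/11.
The branch terms are analytic at 7/11 and contribute nothing to the residue; only the rational part matters.
At the order-3 pole 7/11 set g(ε) = (ε - (7/11))^3*(rational part) = -14*ε**2/13 + 3*ε/13 + 5/7.
Order-3 pole: residue = g''(a)/2; g''(7/11) = -28/13, so the residue is -14/13.
List the singular points by increasing real part (a conjugate pair: the negative imaginary part first).

Radius of convergence at 0: 7/11.
At -5/4: an algebraic (square-root) branch point.
At -7/8: an algebraic (square-root) branch point.
At 7/11: a pole of order 3; residue -14/13.


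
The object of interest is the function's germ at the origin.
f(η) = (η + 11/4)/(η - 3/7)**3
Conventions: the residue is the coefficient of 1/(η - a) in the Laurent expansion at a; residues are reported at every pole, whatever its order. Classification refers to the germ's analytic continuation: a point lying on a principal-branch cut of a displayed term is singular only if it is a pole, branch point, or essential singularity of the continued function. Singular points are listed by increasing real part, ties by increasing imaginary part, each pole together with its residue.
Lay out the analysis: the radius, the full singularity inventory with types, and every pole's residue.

Denominator factor (η - 3/7)^3: pole of order 3 at 3/7, modulus 3/7.
The radius of convergence is the smallest modulus among the singular points: 3/7.
At the order-3 pole 3/7 set g(η) = (η - (3/7))^3*f(η) = η + 11/4.
Order-3 pole: residue = g''(a)/2; g''(3/7) = 0, so the residue is 0.

Radius of convergence at 0: 3/7.
At 3/7: a pole of order 3; residue 0.


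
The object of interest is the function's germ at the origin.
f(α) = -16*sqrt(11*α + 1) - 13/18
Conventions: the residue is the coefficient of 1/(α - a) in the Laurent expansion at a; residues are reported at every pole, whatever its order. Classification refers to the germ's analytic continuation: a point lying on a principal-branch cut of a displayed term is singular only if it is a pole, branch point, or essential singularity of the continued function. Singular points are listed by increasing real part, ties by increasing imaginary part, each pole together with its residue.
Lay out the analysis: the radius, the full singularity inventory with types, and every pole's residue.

Branch term (-16)*sqrt(1 - α/(-1/11)): its argument vanishes at α = -1/11, a square-root branch point, modulus 1/11.
The radius of convergence is the smallest modulus among the singular points: 1/11.

Radius of convergence at 0: 1/11.
At -1/11: an algebraic (square-root) branch point.


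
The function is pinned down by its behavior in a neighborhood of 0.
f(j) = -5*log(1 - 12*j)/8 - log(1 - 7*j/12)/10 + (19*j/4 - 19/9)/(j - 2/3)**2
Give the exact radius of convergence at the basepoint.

The radius of convergence is 1/12.

Denominator factor (j - 2/3)^2: pole of order 2 at 2/3, modulus 2/3.
Branch term (-1/10)*log(1 - j/(12/7)): its argument vanishes at j = 12/7, a logarithmic branch point, modulus 12/7.
Branch term (-5/8)*log(1 - j/(1/12)): its argument vanishes at j = 1/12, a logarithmic branch point, modulus 1/12.
The radius of convergence is the smallest modulus among the singular points: 1/12.


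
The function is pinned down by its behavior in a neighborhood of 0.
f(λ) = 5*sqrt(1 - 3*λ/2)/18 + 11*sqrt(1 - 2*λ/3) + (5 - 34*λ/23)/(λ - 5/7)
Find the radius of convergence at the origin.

Denominator factor (λ - 5/7): pole of order 1 at 5/7, modulus 5/7.
Branch term (5/18)*sqrt(1 - λ/(2/3)): its argument vanishes at λ = 2/3, a square-root branch point, modulus 2/3.
Branch term (11)*sqrt(1 - λ/(3/2)): its argument vanishes at λ = 3/2, a square-root branch point, modulus 3/2.
The radius of convergence is the smallest modulus among the singular points: 2/3.

The radius of convergence is 2/3.


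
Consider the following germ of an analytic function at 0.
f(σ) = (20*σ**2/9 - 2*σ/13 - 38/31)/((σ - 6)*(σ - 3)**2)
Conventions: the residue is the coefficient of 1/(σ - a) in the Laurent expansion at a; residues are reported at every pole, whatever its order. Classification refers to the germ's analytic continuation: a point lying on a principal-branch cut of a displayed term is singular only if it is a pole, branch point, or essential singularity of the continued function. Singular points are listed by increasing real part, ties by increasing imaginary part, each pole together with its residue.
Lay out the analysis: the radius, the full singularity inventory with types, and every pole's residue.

Denominator factor (σ - 3)^2: pole of order 2 at 3, modulus 3.
Denominator factor (σ - 6): pole of order 1 at 6, modulus 6.
The radius of convergence is the smallest modulus among the singular points: 3.
At the order-2 pole 3 set g(σ) = (σ - (3))^2*f(σ) = (20*σ**2/9 - 2*σ/13 - 38/31)/(σ - 6).
Order-2 pole: residue = g'(a); g'(3) = -23314/3627, so the residue is -23314/3627.
At the order-1 pole 6 set g(σ) = (σ - (6))*f(σ) = (20*σ**2/9 - 2*σ/13 - 38/31)/(σ - 3)**2.
Simple pole: residue = g(a) at a = 6, which is 3486/403.
List the singular points by increasing real part (a conjugate pair: the negative imaginary part first).

Radius of convergence at 0: 3.
At 3: a pole of order 2; residue -23314/3627.
At 6: a pole of order 1; residue 3486/403.


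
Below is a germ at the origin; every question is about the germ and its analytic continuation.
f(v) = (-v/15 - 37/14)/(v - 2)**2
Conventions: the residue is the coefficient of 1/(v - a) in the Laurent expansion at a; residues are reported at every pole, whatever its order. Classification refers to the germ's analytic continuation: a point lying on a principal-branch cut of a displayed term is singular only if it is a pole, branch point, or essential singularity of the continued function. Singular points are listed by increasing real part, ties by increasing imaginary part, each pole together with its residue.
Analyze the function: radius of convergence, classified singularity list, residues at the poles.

Denominator factor (v - 2)^2: pole of order 2 at 2, modulus 2.
The radius of convergence is the smallest modulus among the singular points: 2.
At the order-2 pole 2 set g(v) = (v - (2))^2*f(v) = -v/15 - 37/14.
Order-2 pole: residue = g'(a); g'(2) = -1/15, so the residue is -1/15.

Radius of convergence at 0: 2.
At 2: a pole of order 2; residue -1/15.


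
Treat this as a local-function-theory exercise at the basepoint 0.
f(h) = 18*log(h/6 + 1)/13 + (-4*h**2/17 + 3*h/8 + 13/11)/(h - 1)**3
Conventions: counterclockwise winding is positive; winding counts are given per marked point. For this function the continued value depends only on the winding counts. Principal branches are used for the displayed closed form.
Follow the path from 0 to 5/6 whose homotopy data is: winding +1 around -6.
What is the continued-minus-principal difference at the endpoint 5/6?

The rational part is single-valued and drops out of the difference; each branch term changes only by its own monodromy.
(18/13)*log(1 - h/(-6)): each positive loop around -6 adds 2*pi*i to the log, so winding +1 contributes (18/13)*(1)*2*pi*i = (36/13)*pi*i.
Summing the contributions at h = 5/6 gives (36/13)*pi*i.

Continued minus principal equals (36/13)*pi*i.


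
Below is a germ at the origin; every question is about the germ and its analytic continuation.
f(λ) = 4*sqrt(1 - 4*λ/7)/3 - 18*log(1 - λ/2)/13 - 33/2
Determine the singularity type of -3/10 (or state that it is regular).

The point is a regular point.

There is no denominator, hence no pole anywhere.
Branch term sqrt(1 - λ/(7/4)): argument at -3/10 is 41/35, nonzero, so -3/10 is not its branch point (a point on a principal cut is still regular for the continued germ).
Branch term log(1 - λ/(2)): argument at -3/10 is 23/20, nonzero, so -3/10 is not its branch point (a point on a principal cut is still regular for the continued germ).
So the germ continues analytically to -3/10.


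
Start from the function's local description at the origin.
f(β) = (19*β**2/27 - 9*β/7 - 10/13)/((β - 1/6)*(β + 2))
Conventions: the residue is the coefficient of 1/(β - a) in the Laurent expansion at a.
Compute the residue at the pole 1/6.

The residue is -85265/191646.

At the order-1 pole 1/6 set g(β) = (β - (1/6))*f(β) = (19*β**2/27 - 9*β/7 - 10/13)/(β + 2).
Simple pole: residue = g(a) at a = 1/6, which is -85265/191646.


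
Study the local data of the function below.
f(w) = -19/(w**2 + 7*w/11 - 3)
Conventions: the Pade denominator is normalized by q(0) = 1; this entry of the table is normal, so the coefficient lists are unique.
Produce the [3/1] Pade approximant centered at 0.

The Pade approximant has numerator coefficients [19/3, -86108/16275, 2299/2325, -25289/16275]; denominator coefficients [1, -187531/179025].

Taylor coefficients needed (expand at 0): a_0 = 19/3, a_1 = 133/99, a_2 = 7828/3267, a_3 = 103075/107811, a_4 = 3563089/3557763.
Write the denominator as Q(w) = 1 + q1*w. Requiring Q*f - P = O(w^5) with deg P <= 3 kills the coefficients of w^4..w^4 in Q*f:
  w^4: a_4 + q1*a_3 = 0, i.e. 3563089/3557763 + (103075/107811)*q1 = 0.
Solving this linear system: q1 = -187531/179025.
The numerator is Q*f truncated at degree 3: P0 = a_0 = 19/3; P1 = a_1 + q1*a_0 = -86108/16275; P2 = a_2 + q1*a_1 = 2299/2325; P3 = a_3 + q1*a_2 = -25289/16275.


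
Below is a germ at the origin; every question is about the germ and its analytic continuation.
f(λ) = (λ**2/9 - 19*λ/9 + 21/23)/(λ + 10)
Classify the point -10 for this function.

The point is a pole of order 1.

The denominator factor λ + 10 vanishes at -10 and appears to the power 1; the numerator there equals 6859/207, nonzero, and no other factor vanishes.
Hence a pole whose order is the multiplicity, 1.


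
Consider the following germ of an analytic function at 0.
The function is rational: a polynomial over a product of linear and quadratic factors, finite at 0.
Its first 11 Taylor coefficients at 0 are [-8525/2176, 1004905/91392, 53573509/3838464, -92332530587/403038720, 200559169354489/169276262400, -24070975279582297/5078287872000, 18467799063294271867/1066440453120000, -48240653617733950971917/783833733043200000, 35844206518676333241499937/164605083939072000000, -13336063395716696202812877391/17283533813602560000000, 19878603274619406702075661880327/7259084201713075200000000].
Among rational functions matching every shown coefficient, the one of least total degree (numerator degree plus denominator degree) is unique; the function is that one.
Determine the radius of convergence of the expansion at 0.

No rational of total degree below 9 reproduces all 11 coefficients; solving the [1/8] Pade equations on them gives f(α) = (5*α + 31/34)/((α**2 - 4*α/3 - 5/11)*(α**2 + 10*α/7 + 4/5)**3), whose expansion matches every shown term.
Denominator factor (α**2 + 10*α/7 + 4/5)^3: discriminant -284/245, complex-conjugate roots (-5/7) + ((1/35)*sqrt(355))*i and (-5/7) - ((1/35)*sqrt(355))*i; poles of order 3, moduli (2/5)*sqrt(5) and (2/5)*sqrt(5).
Denominator factor (α**2 - 4*α/3 - 5/11): discriminant 356/99, real irrational roots 2/3 + (1/33)*sqrt(979) and 2/3 - (1/33)*sqrt(979); poles of order 1, moduli 2/3 + (1/33)*sqrt(979) and -2/3 + (1/33)*sqrt(979).
The radius of convergence is the smallest modulus among the singular points: -2/3 + (1/33)*sqrt(979).

The radius of convergence is -2/3 + (1/33)*sqrt(979).


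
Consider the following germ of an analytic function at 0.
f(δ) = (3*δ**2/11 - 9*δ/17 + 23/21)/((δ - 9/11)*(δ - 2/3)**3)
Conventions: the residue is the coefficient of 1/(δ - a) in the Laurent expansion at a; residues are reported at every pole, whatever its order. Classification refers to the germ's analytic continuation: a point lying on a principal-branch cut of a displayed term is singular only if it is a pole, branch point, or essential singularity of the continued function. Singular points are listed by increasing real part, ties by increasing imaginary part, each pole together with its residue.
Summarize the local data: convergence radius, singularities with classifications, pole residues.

Denominator factor (δ - 9/11): pole of order 1 at 9/11, modulus 9/11.
Denominator factor (δ - 2/3)^3: pole of order 3 at 2/3, modulus 2/3.
The radius of convergence is the smallest modulus among the singular points: 2/3.
At the order-3 pole 2/3 set g(δ) = (δ - (2/3))^3*f(δ) = (3*δ**2/11 - 9*δ/17 + 23/21)/(δ - 9/11).
Order-3 pole: residue = g''(a)/2; g''(2/3) = -7224318/14875, so the residue is -3612159/14875.
At the order-1 pole 9/11 set g(δ) = (δ - (9/11))*f(δ) = (3*δ**2/11 - 9*δ/17 + 23/21)/(δ - 2/3)**3.
Simple pole: residue = g(a) at a = 9/11, which is 3612159/14875.
List the singular points by increasing real part (a conjugate pair: the negative imaginary part first).

Radius of convergence at 0: 2/3.
At 2/3: a pole of order 3; residue -3612159/14875.
At 9/11: a pole of order 1; residue 3612159/14875.


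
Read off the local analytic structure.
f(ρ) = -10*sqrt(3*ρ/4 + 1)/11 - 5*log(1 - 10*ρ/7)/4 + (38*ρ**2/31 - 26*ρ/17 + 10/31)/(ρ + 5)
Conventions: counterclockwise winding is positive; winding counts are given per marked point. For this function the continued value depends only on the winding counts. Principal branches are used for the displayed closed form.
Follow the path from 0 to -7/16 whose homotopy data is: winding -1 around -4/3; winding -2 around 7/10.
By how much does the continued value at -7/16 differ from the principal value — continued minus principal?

Continued minus principal equals ((5/22)*sqrt(43)) + ((5)*pi)*i.

The rational part is single-valued and drops out of the difference; each branch term changes only by its own monodromy.
(-10/11)*sqrt(1 - ρ/(-4/3)): winding -1 is odd, the square root flips sign, contributing -2*(-10/11)*sqrt(1 - (-7/16)/(-4/3)) = -2*(-10/11)*sqrt(43/64) = (5/22)*sqrt(43).
(-5/4)*log(1 - ρ/(7/10)): each positive loop around 7/10 adds 2*pi*i to the log, so winding -2 contributes (-5/4)*(-2)*2*pi*i = (5)*pi*i.
Summing the contributions at ρ = -7/16 gives ((5/22)*sqrt(43)) + ((5)*pi)*i.


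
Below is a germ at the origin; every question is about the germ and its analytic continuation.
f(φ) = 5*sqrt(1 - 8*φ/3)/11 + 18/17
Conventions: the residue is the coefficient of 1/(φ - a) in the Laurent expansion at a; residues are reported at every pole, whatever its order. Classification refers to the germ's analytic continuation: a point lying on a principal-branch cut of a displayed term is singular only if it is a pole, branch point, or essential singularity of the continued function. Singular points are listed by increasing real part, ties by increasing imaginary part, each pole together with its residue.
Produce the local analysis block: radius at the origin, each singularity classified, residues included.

Radius of convergence at 0: 3/8.
At 3/8: an algebraic (square-root) branch point.

Branch term (5/11)*sqrt(1 - φ/(3/8)): its argument vanishes at φ = 3/8, a square-root branch point, modulus 3/8.
The radius of convergence is the smallest modulus among the singular points: 3/8.


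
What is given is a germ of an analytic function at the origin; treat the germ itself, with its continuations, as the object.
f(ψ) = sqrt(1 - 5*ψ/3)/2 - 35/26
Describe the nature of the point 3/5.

The point is an algebraic (square-root) branch point.

The term (1/2)*sqrt(1 - ψ/(3/5)) has argument 1 - 3/5/(3/5) = 0 at 3/5: a square-root (algebraic, two-sheeted) branch point; the remaining terms are analytic or single-valued there.


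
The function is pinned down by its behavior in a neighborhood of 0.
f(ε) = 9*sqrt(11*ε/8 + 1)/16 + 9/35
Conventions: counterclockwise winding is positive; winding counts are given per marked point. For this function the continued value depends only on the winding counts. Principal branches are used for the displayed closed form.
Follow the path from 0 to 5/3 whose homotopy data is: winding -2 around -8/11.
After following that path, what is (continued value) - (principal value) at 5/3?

The rational part is single-valued and drops out of the difference; each branch term changes only by its own monodromy.
(9/16)*sqrt(1 - ε/(-8/11)): winding -2 is even, the square root returns to the same sheet, contribution 0.
Summing the contributions at ε = 5/3 gives 0.

Continued minus principal equals 0.


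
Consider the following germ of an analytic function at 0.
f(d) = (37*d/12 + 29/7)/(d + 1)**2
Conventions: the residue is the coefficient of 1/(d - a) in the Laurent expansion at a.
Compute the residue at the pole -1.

The residue is 37/12.

At the order-2 pole -1 set g(d) = (d - (-1))^2*f(d) = 37*d/12 + 29/7.
Order-2 pole: residue = g'(a); g'(-1) = 37/12, so the residue is 37/12.


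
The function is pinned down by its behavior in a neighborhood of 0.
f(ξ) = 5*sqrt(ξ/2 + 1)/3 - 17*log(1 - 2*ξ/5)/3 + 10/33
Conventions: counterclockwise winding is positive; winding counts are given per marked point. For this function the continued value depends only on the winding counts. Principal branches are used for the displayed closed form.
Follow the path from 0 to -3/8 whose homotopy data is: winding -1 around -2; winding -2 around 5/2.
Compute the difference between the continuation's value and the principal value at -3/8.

Continued minus principal equals (-(5/6)*sqrt(13)) + ((68/3)*pi)*i.

The rational part is single-valued and drops out of the difference; each branch term changes only by its own monodromy.
(5/3)*sqrt(1 - ξ/(-2)): winding -1 is odd, the square root flips sign, contributing -2*(5/3)*sqrt(1 - (-3/8)/(-2)) = -2*(5/3)*sqrt(13/16) = -(5/6)*sqrt(13).
(-17/3)*log(1 - ξ/(5/2)): each positive loop around 5/2 adds 2*pi*i to the log, so winding -2 contributes (-17/3)*(-2)*2*pi*i = (68/3)*pi*i.
Summing the contributions at ξ = -3/8 gives (-(5/6)*sqrt(13)) + ((68/3)*pi)*i.


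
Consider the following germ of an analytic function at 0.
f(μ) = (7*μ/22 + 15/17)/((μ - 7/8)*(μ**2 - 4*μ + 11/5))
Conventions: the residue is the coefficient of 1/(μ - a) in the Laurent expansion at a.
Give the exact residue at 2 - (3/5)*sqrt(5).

The factor μ**2 - 4*μ + 11/5 splits as (μ - a)(μ - a') with a = 2 - (3/5)*sqrt(5), a' = 2 + (3/5)*sqrt(5). At the order-1 pole a set g(μ) = (μ - a)*f(μ) = [(7*μ/22 + 15/17)/(μ - 7/8)] / (μ - a').
Simple pole: residue = g(a) at a = 2 - (3/5)*sqrt(5), which is 34730/31977 + (3776/10659)*sqrt(5).

The residue is 34730/31977 + (3776/10659)*sqrt(5).


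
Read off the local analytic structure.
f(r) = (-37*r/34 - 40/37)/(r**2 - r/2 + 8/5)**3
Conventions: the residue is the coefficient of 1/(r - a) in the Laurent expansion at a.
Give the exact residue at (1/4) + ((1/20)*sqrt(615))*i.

The factor r**2 - r/2 + 8/5 splits as (r - a)(r - a') with a = (1/4) + ((1/20)*sqrt(615))*i, a' = (1/4) - ((1/20)*sqrt(615))*i. At the order-3 pole a set g(r) = (r - a)^3*f(r) = [-37*r/34 - 40/37] / (r - a')^3.
Order-3 pole: residue = g''(a)/2; g''((1/4) + ((1/20)*sqrt(615))*i) = ((2723600/390161781)*sqrt(615))*i, so the residue is ((1361800/390161781)*sqrt(615))*i.

The residue is ((1361800/390161781)*sqrt(615))*i.


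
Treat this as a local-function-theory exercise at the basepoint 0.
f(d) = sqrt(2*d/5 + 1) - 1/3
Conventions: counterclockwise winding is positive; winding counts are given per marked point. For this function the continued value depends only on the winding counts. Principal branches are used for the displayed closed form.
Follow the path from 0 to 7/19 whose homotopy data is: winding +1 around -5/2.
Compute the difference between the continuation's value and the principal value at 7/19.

Continued minus principal equals -(2/95)*sqrt(10355).

The rational part is single-valued and drops out of the difference; each branch term changes only by its own monodromy.
(1)*sqrt(1 - d/(-5/2)): winding +1 is odd, the square root flips sign, contributing -2*(1)*sqrt(1 - (7/19)/(-5/2)) = -2*(1)*sqrt(109/95) = -(2/95)*sqrt(10355).
Summing the contributions at d = 7/19 gives -(2/95)*sqrt(10355).


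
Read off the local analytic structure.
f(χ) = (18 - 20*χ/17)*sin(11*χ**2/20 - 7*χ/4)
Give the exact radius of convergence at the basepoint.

The radius of convergence is infinite.

The factor sin(11*χ**2/20 - 7*χ/4) is entire and contributes no finite singular point.
The polynomial part has no poles.
No finite singular points: the Taylor series at 0 converges everywhere.


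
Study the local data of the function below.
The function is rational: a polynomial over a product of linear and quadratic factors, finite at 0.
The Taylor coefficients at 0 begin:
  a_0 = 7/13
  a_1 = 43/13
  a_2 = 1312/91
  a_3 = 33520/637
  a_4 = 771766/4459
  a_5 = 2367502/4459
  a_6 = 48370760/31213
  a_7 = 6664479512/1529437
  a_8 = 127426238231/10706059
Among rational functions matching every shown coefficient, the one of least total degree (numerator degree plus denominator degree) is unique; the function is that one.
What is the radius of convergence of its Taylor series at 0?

The radius of convergence is -6/7 + (1/7)*sqrt(85).

No rational of total degree below 7 reproduces all 9 coefficients; solving the [0/7] Pade equations on them gives f(τ) = 7/(13*(τ - 1)*(τ**2 + 12*τ/7 - 1)**3), whose expansion matches every shown term.
Denominator factor (τ**2 + 12*τ/7 - 1)^3: discriminant 340/49, real irrational roots -6/7 + (1/7)*sqrt(85) and -6/7 - (1/7)*sqrt(85); poles of order 3, moduli -6/7 + (1/7)*sqrt(85) and 6/7 + (1/7)*sqrt(85).
Denominator factor (τ - 1): pole of order 1 at 1, modulus 1.
The radius of convergence is the smallest modulus among the singular points: -6/7 + (1/7)*sqrt(85).


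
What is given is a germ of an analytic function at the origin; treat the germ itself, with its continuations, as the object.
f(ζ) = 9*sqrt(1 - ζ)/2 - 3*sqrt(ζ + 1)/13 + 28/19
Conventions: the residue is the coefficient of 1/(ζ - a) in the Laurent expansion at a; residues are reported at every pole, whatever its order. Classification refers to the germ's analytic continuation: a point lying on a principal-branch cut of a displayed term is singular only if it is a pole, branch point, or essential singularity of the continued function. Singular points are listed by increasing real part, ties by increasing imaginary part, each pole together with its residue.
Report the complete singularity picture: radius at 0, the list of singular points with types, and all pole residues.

Radius of convergence at 0: 1.
At -1: an algebraic (square-root) branch point.
At 1: an algebraic (square-root) branch point.

Branch term (9/2)*sqrt(1 - ζ/(1)): its argument vanishes at ζ = 1, a square-root branch point, modulus 1.
Branch term (-3/13)*sqrt(1 - ζ/(-1)): its argument vanishes at ζ = -1, a square-root branch point, modulus 1.
The radius of convergence is the smallest modulus among the singular points: 1.
List the singular points by increasing real part (a conjugate pair: the negative imaginary part first).


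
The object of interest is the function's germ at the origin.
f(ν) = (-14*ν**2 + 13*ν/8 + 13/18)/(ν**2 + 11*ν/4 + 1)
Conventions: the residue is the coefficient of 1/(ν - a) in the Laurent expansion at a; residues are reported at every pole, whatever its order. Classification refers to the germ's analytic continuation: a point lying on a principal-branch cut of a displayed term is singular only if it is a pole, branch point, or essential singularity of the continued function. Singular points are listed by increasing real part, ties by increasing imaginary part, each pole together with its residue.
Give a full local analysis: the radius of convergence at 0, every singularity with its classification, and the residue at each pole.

Denominator factor (ν**2 + 11*ν/4 + 1): discriminant 57/16, real irrational roots -11/8 + (1/8)*sqrt(57) and -11/8 - (1/8)*sqrt(57); poles of order 1, moduli 11/8 - (1/8)*sqrt(57) and 11/8 + (1/8)*sqrt(57).
The radius of convergence is the smallest modulus among the singular points: 11/8 - (1/8)*sqrt(57).
The factor ν**2 + 11*ν/4 + 1 splits as (ν - a)(ν - a') with a = -11/8 - (1/8)*sqrt(57), a' = -11/8 + (1/8)*sqrt(57). At the order-1 pole a set g(ν) = (ν - a)*f(ν) = [-14*ν**2 + 13*ν/8 + 13/18] / (ν - a').
Simple pole: residue = g(a) at a = -11/8 - (1/8)*sqrt(57), which is 321/16 + (23299/8208)*sqrt(57).
The factor ν**2 + 11*ν/4 + 1 splits as (ν - a)(ν - a') with a = -11/8 + (1/8)*sqrt(57), a' = -11/8 - (1/8)*sqrt(57). At the order-1 pole a set g(ν) = (ν - a)*f(ν) = [-14*ν**2 + 13*ν/8 + 13/18] / (ν - a').
Simple pole: residue = g(a) at a = -11/8 + (1/8)*sqrt(57), which is 321/16 - (23299/8208)*sqrt(57).
List the singular points by increasing real part (a conjugate pair: the negative imaginary part first).

Radius of convergence at 0: 11/8 - (1/8)*sqrt(57).
At -11/8 - (1/8)*sqrt(57): a pole of order 1; residue 321/16 + (23299/8208)*sqrt(57).
At -11/8 + (1/8)*sqrt(57): a pole of order 1; residue 321/16 - (23299/8208)*sqrt(57).


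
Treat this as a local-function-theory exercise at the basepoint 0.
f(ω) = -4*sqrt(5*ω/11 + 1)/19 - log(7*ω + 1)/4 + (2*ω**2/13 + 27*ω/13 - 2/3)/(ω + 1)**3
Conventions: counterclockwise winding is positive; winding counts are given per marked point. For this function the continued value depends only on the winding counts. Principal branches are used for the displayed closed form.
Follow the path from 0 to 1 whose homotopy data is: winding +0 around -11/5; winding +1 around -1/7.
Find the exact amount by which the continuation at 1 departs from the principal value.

The rational part is single-valued and drops out of the difference; each branch term changes only by its own monodromy.
(-1/4)*log(1 - ω/(-1/7)): each positive loop around -1/7 adds 2*pi*i to the log, so winding +1 contributes (-1/4)*(1)*2*pi*i = -(1/2)*pi*i.
(-4/19)*sqrt(1 - ω/(-11/5)): winding +0 is even, the square root returns to the same sheet, contribution 0.
Summing the contributions at ω = 1 gives -(1/2)*pi*i.

Continued minus principal equals -(1/2)*pi*i.


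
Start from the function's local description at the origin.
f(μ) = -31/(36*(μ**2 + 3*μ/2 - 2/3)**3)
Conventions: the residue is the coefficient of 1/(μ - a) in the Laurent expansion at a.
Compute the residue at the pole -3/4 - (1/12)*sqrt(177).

The residue is (1488/205379)*sqrt(177).

The factor μ**2 + 3*μ/2 - 2/3 splits as (μ - a)(μ - a') with a = -3/4 - (1/12)*sqrt(177), a' = -3/4 + (1/12)*sqrt(177). At the order-3 pole a set g(μ) = (μ - a)^3*f(μ) = [-31/36] / (μ - a')^3.
Order-3 pole: residue = g''(a)/2; g''(-3/4 - (1/12)*sqrt(177)) = (2976/205379)*sqrt(177), so the residue is (1488/205379)*sqrt(177).


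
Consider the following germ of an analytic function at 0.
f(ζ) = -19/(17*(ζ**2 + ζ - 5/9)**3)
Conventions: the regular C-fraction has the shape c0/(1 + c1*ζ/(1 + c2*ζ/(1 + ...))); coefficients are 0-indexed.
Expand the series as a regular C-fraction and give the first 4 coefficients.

Taylor coefficients (expand at 0): a_0 = 13851/2125, a_1 = 373977/10625, a_2 = 8601471/53125, a_3 = 6731586/10625.
c0 = a_0 = 13851/2125. Peel one level at a time: if S = 1 + c*ζ/S' with S'(0) = 1, then c is the ζ-coefficient of S and S' = c*ζ/(S - 1).
S_1 = c0/f = 1 + (-27/5)*ζ + (108/25)*ζ^2 + ...; c1 = -27/5.
S_2 = c1*ζ/(S_1 - 1) = 1 + (4/5)*ζ + (79/25)*ζ^2 + ...; c2 = 4/5.
S_3 = c2*ζ/(S_2 - 1) = 1 + (-79/20)*ζ + ...; c3 = -79/20.

The regular C-fraction coefficients are [13851/2125, -27/5, 4/5, -79/20].


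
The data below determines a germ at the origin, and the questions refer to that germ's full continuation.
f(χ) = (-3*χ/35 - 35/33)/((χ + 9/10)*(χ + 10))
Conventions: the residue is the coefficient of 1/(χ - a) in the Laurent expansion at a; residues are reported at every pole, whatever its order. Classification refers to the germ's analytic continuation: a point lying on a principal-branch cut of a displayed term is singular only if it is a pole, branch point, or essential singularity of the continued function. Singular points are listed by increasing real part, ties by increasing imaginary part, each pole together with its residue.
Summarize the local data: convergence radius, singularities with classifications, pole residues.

Denominator factor (χ + 9/10): pole of order 1 at -9/10, modulus 9/10.
Denominator factor (χ + 10): pole of order 1 at -10, modulus 10.
The radius of convergence is the smallest modulus among the singular points: 9/10.
At the order-1 pole -10 set g(χ) = (χ - (-10))*f(χ) = (-3*χ/35 - 35/33)/(χ + 9/10).
Simple pole: residue = g(a) at a = -10, which is 470/21021.
At the order-1 pole -9/10 set g(χ) = (χ - (-9/10))*f(χ) = (-3*χ/35 - 35/33)/(χ + 10).
Simple pole: residue = g(a) at a = -9/10, which is -11359/105105.
List the singular points by increasing real part (a conjugate pair: the negative imaginary part first).

Radius of convergence at 0: 9/10.
At -10: a pole of order 1; residue 470/21021.
At -9/10: a pole of order 1; residue -11359/105105.


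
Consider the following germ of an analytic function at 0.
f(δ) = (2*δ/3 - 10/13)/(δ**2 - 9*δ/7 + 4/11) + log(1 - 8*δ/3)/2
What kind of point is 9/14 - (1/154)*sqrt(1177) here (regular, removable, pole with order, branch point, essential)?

The denominator factor δ**2 - 9*δ/7 + 4/11 vanishes at 9/14 - (1/154)*sqrt(1177) and appears to the power 1; the numerator there equals -31/91 - (1/231)*sqrt(1177), nonzero, and no other factor vanishes.
The branch terms are analytic at this point.
Hence a pole whose order is the multiplicity, 1.

The point is a pole of order 1.


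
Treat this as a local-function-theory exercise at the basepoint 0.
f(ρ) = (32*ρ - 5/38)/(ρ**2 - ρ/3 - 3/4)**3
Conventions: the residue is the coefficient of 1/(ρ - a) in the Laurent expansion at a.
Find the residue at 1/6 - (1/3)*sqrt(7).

The residue is -(144099/208544)*sqrt(7).

The factor ρ**2 - ρ/3 - 3/4 splits as (ρ - a)(ρ - a') with a = 1/6 - (1/3)*sqrt(7), a' = 1/6 + (1/3)*sqrt(7). At the order-3 pole a set g(ρ) = (ρ - a)^3*f(ρ) = [32*ρ - 5/38] / (ρ - a')^3.
Order-3 pole: residue = g''(a)/2; g''(1/6 - (1/3)*sqrt(7)) = -(144099/104272)*sqrt(7), so the residue is -(144099/208544)*sqrt(7).


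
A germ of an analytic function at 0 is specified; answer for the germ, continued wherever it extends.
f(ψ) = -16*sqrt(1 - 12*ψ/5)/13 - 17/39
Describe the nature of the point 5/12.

The point is an algebraic (square-root) branch point.

The term (-16/13)*sqrt(1 - ψ/(5/12)) has argument 1 - 5/12/(5/12) = 0 at 5/12: a square-root (algebraic, two-sheeted) branch point; the remaining terms are analytic or single-valued there.


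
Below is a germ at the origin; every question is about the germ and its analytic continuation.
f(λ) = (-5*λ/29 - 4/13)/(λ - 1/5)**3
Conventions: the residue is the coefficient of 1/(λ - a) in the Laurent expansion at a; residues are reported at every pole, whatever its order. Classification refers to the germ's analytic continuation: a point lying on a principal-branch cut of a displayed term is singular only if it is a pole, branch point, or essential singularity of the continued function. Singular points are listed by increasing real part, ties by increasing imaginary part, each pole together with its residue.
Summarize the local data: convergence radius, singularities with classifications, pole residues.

Radius of convergence at 0: 1/5.
At 1/5: a pole of order 3; residue 0.

Denominator factor (λ - 1/5)^3: pole of order 3 at 1/5, modulus 1/5.
The radius of convergence is the smallest modulus among the singular points: 1/5.
At the order-3 pole 1/5 set g(λ) = (λ - (1/5))^3*f(λ) = -5*λ/29 - 4/13.
Order-3 pole: residue = g''(a)/2; g''(1/5) = 0, so the residue is 0.


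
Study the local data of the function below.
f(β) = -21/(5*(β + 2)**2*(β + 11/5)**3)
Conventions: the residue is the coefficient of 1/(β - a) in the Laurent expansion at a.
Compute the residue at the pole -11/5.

At the order-3 pole -11/5 set g(β) = (β - (-11/5))^3*f(β) = -21/(5*(β + 2)**2).
Order-3 pole: residue = g''(a)/2; g''(-11/5) = -15750, so the residue is -7875.

The residue is -7875.


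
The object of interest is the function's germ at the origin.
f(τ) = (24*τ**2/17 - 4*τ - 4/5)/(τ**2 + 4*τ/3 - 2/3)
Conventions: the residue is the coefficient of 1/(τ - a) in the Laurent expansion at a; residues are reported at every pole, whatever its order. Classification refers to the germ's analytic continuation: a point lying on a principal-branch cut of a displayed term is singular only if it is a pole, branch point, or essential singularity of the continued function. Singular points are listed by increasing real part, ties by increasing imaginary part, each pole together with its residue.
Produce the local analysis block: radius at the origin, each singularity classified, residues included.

Radius of convergence at 0: -2/3 + (1/3)*sqrt(10).
At -2/3 - (1/3)*sqrt(10): a pole of order 1; residue -50/17 - (259/425)*sqrt(10).
At -2/3 + (1/3)*sqrt(10): a pole of order 1; residue -50/17 + (259/425)*sqrt(10).

Denominator factor (τ**2 + 4*τ/3 - 2/3): discriminant 40/9, real irrational roots -2/3 + (1/3)*sqrt(10) and -2/3 - (1/3)*sqrt(10); poles of order 1, moduli -2/3 + (1/3)*sqrt(10) and 2/3 + (1/3)*sqrt(10).
The radius of convergence is the smallest modulus among the singular points: -2/3 + (1/3)*sqrt(10).
The factor τ**2 + 4*τ/3 - 2/3 splits as (τ - a)(τ - a') with a = -2/3 - (1/3)*sqrt(10), a' = -2/3 + (1/3)*sqrt(10). At the order-1 pole a set g(τ) = (τ - a)*f(τ) = [24*τ**2/17 - 4*τ - 4/5] / (τ - a').
Simple pole: residue = g(a) at a = -2/3 - (1/3)*sqrt(10), which is -50/17 - (259/425)*sqrt(10).
The factor τ**2 + 4*τ/3 - 2/3 splits as (τ - a)(τ - a') with a = -2/3 + (1/3)*sqrt(10), a' = -2/3 - (1/3)*sqrt(10). At the order-1 pole a set g(τ) = (τ - a)*f(τ) = [24*τ**2/17 - 4*τ - 4/5] / (τ - a').
Simple pole: residue = g(a) at a = -2/3 + (1/3)*sqrt(10), which is -50/17 + (259/425)*sqrt(10).
List the singular points by increasing real part (a conjugate pair: the negative imaginary part first).


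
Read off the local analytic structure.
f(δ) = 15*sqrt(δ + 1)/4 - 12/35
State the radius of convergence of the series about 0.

The radius of convergence is 1.

Branch term (15/4)*sqrt(1 - δ/(-1)): its argument vanishes at δ = -1, a square-root branch point, modulus 1.
The radius of convergence is the smallest modulus among the singular points: 1.


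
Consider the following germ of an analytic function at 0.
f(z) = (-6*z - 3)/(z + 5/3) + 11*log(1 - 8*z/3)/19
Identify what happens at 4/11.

The point is a regular point.

Denominator factors: z + 5/3 = 67/33 at z = 4/11 — none vanishes.
Branch term log(1 - z/(3/8)): argument at 4/11 is 1/33, nonzero, so 4/11 is not its branch point (a point on a principal cut is still regular for the continued germ).
So the germ continues analytically to 4/11.
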